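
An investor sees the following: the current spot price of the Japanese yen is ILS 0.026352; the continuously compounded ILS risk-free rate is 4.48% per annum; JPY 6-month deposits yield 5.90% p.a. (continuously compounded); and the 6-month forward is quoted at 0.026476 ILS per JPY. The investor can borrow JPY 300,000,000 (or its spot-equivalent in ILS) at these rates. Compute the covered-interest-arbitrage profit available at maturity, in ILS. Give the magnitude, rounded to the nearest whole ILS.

T = 6/12 years.
Invest the JPY and cover forward: 300,000,000 × 1.029939435 × 0.026476 = ILS 8,180,602.94.
Convert at spot and invest in ILS: 300,000,000 × 0.026352 × 1.022652764 = ILS 8,084,683.69.
The quoted forward overvalues JPY, so borrow ILS, buy JPY at spot, deposit the JPY at 5.90%, and sell the proceeds forward at 0.026476.
Arbitrage profit = |8,180,602.94 − 8,084,683.69| = ILS 95,919.

ILS 95,919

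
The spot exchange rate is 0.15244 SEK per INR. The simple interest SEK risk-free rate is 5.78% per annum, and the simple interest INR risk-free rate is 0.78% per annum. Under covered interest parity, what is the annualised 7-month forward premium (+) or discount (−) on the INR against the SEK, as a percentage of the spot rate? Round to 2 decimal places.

T = 7/12 years.
F = S · g_SEK/g_INR = 0.15244 × 1.0337167/1.004550 = 0.15686603.
(F − S)/S ÷ T = (0.15686603 − 0.15244)/0.15244/(7/12) = 0.049774 → 4.98%.

+4.98%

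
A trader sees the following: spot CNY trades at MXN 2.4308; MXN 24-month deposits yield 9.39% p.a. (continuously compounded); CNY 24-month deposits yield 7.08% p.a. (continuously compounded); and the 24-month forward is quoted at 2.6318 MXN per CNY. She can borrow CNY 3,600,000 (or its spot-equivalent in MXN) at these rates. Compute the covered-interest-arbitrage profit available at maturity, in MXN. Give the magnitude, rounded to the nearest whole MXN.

MXN 356,954

T = 2 years.
Invest the CNY and cover forward: 3,600,000 × 1.15211571 × 2.6318 = MXN 10,915,697.25.
Convert at spot and invest in MXN: 3,600,000 × 2.4308 × 1.206592173 = MXN 10,558,743.31.
The quoted forward overvalues CNY, so borrow MXN, buy CNY at spot, deposit the CNY at 7.08%, and sell the proceeds forward at 2.6318.
Arbitrage profit = |10,915,697.25 − 10,558,743.31| = MXN 356,954.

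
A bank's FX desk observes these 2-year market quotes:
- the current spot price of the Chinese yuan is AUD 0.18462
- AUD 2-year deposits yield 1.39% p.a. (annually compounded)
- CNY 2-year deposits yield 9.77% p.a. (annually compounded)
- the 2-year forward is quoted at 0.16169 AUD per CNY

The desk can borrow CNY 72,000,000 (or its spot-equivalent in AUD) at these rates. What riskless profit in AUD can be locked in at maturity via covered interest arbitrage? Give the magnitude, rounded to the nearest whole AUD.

AUD 362,844

T = 2 years.
Keep in CNY, deliver into the forward: 72,000,000·1.20494529·0.16169 = AUD 14,027,587.48.
Swap to AUD now, deposit: 72,000,000·0.18462·1.02799321 = AUD 13,664,743.66.
The quoted forward overvalues CNY, so borrow AUD, buy CNY at spot, deposit the CNY at 9.77%, and sell the proceeds forward at 0.16169.
Arbitrage profit = |14,027,587.48 − 13,664,743.66| = AUD 362,844.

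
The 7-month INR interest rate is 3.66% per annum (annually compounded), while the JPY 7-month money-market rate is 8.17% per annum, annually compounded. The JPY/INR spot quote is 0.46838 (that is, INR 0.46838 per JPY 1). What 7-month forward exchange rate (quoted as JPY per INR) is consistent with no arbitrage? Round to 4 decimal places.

2.1887

T = 7/12 years.
INR growth factor: (1 + 0.0366)^(7/12) = 1.021190.
Growth of 1 JPY over T: (1 + 0.0817)^(7/12) = 1.046877.
So F = 0.46838 × 1.021190 / 1.046877 = 0.4568875 (INR/JPY).
Quoted the other way: 1/0.4568875 = 2.1887 JPY per INR.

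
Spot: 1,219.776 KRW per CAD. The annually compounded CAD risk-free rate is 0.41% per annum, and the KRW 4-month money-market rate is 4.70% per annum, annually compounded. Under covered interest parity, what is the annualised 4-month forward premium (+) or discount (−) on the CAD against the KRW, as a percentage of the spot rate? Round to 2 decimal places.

+4.21%

T = 4/12 years.
CIP forward (KRW per CAD) = 1219.776 × 1.0154274/1.0013648 = 1236.905843.
Annualised premium = (F − S)/S × (1/T) = (1236.905843 − 1219.776)/1219.776 ÷ (4/12) = 4.21%.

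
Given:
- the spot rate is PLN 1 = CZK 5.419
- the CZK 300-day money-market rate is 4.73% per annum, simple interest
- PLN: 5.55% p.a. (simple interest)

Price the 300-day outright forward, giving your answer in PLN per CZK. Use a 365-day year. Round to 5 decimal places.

0.18573

T = 300/365 years.
Growth of 1 CZK over T: 1 + 0.0473×300/365 = 1.0388767.
PLN accumulates by 1 + 0.0555×300/365 = 1.0456164.
So F = 5.419 × 1.0388767 / 1.0456164 = 5.384071 (CZK/PLN).
Invert for PLN per CZK: 1 / 5.384071 = 0.18573.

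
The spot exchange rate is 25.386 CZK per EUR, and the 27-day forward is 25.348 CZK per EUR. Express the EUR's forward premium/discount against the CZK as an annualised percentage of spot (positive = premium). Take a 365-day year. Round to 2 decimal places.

T = 27/365 years.
EUR trades forward at -0.14969% vs spot over the period.
×(1/T) gives -2.02% p.a.

-2.02%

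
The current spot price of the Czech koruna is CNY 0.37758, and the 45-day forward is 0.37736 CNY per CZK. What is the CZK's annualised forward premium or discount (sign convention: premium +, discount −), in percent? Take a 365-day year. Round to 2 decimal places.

T = 45/365 years.
(F − S)/S = (0.37736 − 0.37758)/0.37758 = -0.0005827.
Per annum: -0.0005827 / (45/365) = -0.004726 = -0.47%.

-0.47%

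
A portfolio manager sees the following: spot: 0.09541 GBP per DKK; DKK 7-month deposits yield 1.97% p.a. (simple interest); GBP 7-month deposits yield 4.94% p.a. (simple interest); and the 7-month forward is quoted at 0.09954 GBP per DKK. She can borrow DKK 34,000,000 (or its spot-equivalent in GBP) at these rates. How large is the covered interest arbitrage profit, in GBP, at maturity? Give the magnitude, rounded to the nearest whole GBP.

T = 7/12 years.
Route A — deposit DKK, sell forward: 34,000,000 × 1.011491667 × 0.09954 = GBP 3,423,251.94.
Route B — convert at spot, deposit GBP: 34,000,000 × 0.09541 × 1.028816667 = GBP 3,337,419.54.
The quoted forward overvalues DKK, so borrow GBP, buy DKK at spot, deposit the DKK at 1.97%, and sell the proceeds forward at 0.09954.
The gap between the two covered legs is GBP 85,832.

GBP 85,832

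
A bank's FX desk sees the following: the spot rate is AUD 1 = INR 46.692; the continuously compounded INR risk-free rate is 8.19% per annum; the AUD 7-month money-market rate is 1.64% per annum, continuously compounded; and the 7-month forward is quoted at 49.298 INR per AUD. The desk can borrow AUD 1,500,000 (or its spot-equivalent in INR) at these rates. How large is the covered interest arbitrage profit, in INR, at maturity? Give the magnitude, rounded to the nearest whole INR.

T = 7/12 years.
Keep in AUD, deliver into the forward: 1,500,000·1.0096125735·49.298 = INR 74,657,820.97.
Swap to INR now, deposit: 1,500,000·46.692·1.0489346185 = INR 73,465,282.81.
The quoted forward overvalues AUD, so borrow INR, buy AUD at spot, deposit the AUD at 1.64%, and sell the proceeds forward at 49.298.
Profit = 74,657,820.97 − 73,465,282.81 = INR 1,192,538.

INR 1,192,538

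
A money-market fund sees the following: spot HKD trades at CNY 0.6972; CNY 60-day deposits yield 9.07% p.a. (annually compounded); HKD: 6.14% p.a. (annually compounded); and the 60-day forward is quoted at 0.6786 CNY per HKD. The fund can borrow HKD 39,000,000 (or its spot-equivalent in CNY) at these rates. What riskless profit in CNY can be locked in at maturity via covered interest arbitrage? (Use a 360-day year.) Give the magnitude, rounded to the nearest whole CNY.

CNY 857,560

T = 60/360 years.
Keep in HKD, deliver into the forward: 39,000,000·1.0099809459·0.6786 = CNY 26,729,549.73.
Swap to CNY now, deposit: 39,000,000·0.6972·1.0145751451 = CNY 27,587,109.86.
The quoted forward undervalues HKD, so borrow HKD, convert to CNY at spot, deposit the CNY at 9.07%, and buy HKD forward at 0.6786 to cover the loan.
The gap between the two covered legs is CNY 857,560.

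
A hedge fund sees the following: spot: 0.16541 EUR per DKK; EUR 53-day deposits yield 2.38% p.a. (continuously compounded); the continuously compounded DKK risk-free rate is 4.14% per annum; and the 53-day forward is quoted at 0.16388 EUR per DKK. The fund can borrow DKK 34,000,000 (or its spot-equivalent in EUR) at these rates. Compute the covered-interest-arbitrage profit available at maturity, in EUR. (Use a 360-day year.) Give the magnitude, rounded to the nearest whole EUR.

EUR 37,696

T = 53/360 years.
Keep in DKK, deliver into the forward: 34,000,000·1.006113612·0.16388 = EUR 5,605,984.56.
Swap to EUR now, deposit: 34,000,000·0.16541·1.003510035 = EUR 5,643,680.23.
The quoted forward undervalues DKK, so borrow DKK, convert to EUR at spot, deposit the EUR at 2.38%, and buy DKK forward at 0.16388 to cover the loan.
The gap between the two covered legs is EUR 37,696.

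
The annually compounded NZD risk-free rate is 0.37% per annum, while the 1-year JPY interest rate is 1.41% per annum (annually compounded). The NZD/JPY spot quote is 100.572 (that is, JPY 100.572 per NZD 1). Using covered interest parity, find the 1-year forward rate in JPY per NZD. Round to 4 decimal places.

T = 1 year.
Growth of 1 JPY over T: (1 + 0.0141)^1 = 1.014100.
Growth of 1 NZD over T: (1 + 0.0037)^1 = 1.003700.
So F = 100.572 × 1.014100 / 1.003700 = 101.614093 (JPY/NZD).

101.6141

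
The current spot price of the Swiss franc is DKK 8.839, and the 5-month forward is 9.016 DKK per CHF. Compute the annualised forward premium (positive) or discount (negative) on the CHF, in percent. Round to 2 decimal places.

T = 5/12 years.
Period premium: (9.016 − 8.839)/8.839 = 0.0200249.
Per annum: 0.0200249 / (5/12) = 0.048060 = 4.81%.

+4.81%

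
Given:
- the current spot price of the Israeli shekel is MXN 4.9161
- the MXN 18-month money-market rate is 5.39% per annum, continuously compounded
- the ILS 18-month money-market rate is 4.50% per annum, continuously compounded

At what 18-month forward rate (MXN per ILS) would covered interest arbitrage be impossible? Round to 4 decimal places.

T = 18/12 years.
MXN growth factor: e^(0.0539×18/12) = 1.0842083.
Growth of 1 ILS over T: e^(0.0450×18/12) = 1.0698303.
Forward (MXN per ILS) = 4.9161 × 1.0842083 / 1.0698303 = 4.982170.

4.9822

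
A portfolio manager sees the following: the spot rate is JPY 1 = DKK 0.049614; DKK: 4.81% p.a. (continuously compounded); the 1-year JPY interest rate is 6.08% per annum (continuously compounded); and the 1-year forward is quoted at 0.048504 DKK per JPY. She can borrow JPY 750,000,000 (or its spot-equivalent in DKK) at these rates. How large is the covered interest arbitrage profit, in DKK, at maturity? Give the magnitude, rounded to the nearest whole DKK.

DKK 385,665

T = 1 year.
Keep in JPY, deliver into the forward: 750,000,000·1.0626863557·0.048504 = DKK 38,658,404.25.
Swap to DKK now, deposit: 750,000,000·0.049614·1.0492755776 = DKK 39,044,068.88.
The quoted forward undervalues JPY, so borrow JPY, convert to DKK at spot, deposit the DKK at 4.81%, and buy JPY forward at 0.048504 to cover the loan.
Arbitrage profit = |38,658,404.25 − 39,044,068.88| = DKK 385,665.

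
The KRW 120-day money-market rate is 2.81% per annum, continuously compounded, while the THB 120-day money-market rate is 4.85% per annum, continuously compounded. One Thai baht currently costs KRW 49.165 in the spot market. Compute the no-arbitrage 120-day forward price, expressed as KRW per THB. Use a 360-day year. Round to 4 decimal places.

48.8318

T = 120/360 years.
KRW accumulates by e^(0.0281×120/360) = 1.00941067.
THB accumulates by e^(0.0485×120/360) = 1.01629805.
CIP: F = S · (grow KRW)/(grow THB) = 49.165 × 1.00941067/1.01629805 = 48.831812 KRW per THB.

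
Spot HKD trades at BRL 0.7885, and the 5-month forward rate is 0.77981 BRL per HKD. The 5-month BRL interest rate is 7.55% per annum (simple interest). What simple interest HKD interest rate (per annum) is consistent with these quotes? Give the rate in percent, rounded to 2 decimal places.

10.31%

T = 5/12 years.
F/S = 0.77981/0.7885 = 0.9889791 = (growth of BRL) / (growth of HKD).
The BRL side grows by 1 + 0.0755×5/12 = 1.0314583.
That pins the HKD growth at 1.0429526.
(1.0429526 − 1)/T = 0.103086, i.e. 10.31%.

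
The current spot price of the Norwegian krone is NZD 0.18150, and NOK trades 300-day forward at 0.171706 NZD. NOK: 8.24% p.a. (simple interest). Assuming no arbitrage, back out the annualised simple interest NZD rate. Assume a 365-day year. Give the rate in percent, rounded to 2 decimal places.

T = 300/365 years.
CIP gives F = S · g_NZD/g_NOK, so g_NZD/g_NOK = 0.171706/0.1815 = 0.9460386.
NOK growth factor: 1 + 0.0824×300/365 = 1.067726.
Hence g_NZD = 1.010110.
(1.010110 − 1)/T = 0.012301, i.e. 1.23%.

1.23%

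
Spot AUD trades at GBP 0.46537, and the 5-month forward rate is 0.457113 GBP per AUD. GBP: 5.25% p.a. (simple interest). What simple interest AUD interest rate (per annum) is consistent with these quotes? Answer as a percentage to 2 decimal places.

9.68%

T = 5/12 years.
CIP gives F = S · g_GBP/g_AUD, so g_GBP/g_AUD = 0.457113/0.46537 = 0.9822571.
The GBP side grows by 1 + 0.0525×5/12 = 1.021875.
So the AUD growth factor = 1.0403335.
(1.0403335 − 1)/T = 0.096800, i.e. 9.68%.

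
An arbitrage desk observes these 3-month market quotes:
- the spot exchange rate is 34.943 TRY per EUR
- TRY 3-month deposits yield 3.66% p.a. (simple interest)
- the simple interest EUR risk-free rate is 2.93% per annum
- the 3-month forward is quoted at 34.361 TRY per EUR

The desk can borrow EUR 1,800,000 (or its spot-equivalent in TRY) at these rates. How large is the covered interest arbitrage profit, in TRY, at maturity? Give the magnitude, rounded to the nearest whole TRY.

T = 3/12 years.
Route A — deposit EUR, sell forward: 1,800,000 × 1.007325 × 34.361 = TRY 62,302,849.79.
Route B — convert at spot, deposit TRY: 1,800,000 × 34.943 × 1.009150 = TRY 63,472,911.21.
The quoted forward undervalues EUR, so borrow EUR, convert to TRY at spot, deposit the TRY at 3.66%, and buy EUR forward at 34.361 to cover the loan.
Arbitrage profit = |62,302,849.79 − 63,472,911.21| = TRY 1,170,061.

TRY 1,170,061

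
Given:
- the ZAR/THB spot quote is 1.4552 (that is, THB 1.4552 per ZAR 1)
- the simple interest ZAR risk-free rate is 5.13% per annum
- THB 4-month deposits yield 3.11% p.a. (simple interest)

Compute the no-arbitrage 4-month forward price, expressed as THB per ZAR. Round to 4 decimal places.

T = 4/12 years.
THB accumulates by 1 + 0.0311×4/12 = 1.0103667.
Growth of 1 ZAR over T: 1 + 0.0513×4/12 = 1.017100.
CIP: F = S · (grow THB)/(grow ZAR) = 1.4552 × 1.0103667/1.017100 = 1.445566 THB per ZAR.

1.4456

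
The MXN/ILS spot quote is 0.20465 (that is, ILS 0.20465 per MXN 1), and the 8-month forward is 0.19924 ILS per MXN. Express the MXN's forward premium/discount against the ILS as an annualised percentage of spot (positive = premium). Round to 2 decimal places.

-3.97%

T = 8/12 years.
MXN trades forward at -2.64354% vs spot over the period.
×(1/T) gives -3.97% p.a.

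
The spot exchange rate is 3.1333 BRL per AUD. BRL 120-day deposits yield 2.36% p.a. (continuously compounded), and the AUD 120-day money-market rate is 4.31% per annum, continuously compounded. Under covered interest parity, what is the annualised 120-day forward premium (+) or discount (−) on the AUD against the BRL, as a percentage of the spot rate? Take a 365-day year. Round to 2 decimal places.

-1.94%

T = 120/365 years.
F = S · g_BRL/g_AUD = 3.1333 × 1.0077891/1.0142707 = 3.1132769.
(F − S)/S ÷ T = (3.1132769 − 3.1333)/3.1333/(120/365) = -0.019438 → -1.94%.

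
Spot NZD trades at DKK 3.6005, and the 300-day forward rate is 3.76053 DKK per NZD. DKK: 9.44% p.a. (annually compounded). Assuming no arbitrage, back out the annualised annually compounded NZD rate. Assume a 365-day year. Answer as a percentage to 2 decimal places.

3.80%

T = 300/365 years.
CIP gives F = S · g_DKK/g_NZD, so g_DKK/g_NZD = 3.76053/3.6005 = 1.0444466.
DKK growth factor: (1 + 0.0944)^(300/365) = 1.0769599.
So the NZD growth factor = 1.0311297.
r = 1.0311297^(365/300) − 1 = 0.038001 → 3.80%.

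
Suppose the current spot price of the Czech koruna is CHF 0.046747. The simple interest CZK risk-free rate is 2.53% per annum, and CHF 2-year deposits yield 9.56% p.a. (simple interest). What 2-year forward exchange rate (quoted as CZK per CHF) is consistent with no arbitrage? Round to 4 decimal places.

T = 2 years.
CHF growth factor: 1 + 0.0956×2 = 1.191200.
Growth of 1 CZK over T: 1 + 0.0253×2 = 1.050600.
Forward (CHF per CZK) = 0.046747 × 1.191200 / 1.050600 = 0.053003071.
Invert for CZK per CHF: 1 / 0.053003071 = 18.8668.

18.8668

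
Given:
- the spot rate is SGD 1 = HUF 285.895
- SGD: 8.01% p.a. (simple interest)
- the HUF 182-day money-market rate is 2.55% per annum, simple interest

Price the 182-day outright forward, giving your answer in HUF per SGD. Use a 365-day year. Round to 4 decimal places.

278.4104

T = 182/365 years.
HUF growth factor: 1 + 0.0255×182/365 = 1.012715068.
SGD growth factor: 1 + 0.0801×182/365 = 1.039940274.
CIP: F = S · (grow HUF)/(grow SGD) = 285.895 × 1.012715068/1.039940274 = 278.410387 HUF per SGD.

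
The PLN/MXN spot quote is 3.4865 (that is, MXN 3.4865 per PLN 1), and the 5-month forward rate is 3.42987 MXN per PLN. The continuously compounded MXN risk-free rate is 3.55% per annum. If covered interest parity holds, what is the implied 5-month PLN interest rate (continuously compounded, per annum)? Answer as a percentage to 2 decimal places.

T = 5/12 years.
CIP gives F = S · g_MXN/g_PLN, so g_MXN/g_PLN = 3.42987/3.4865 = 0.9837573.
The MXN side grows by e^(0.0355×5/12) = 1.0149016.
That pins the PLN growth at 1.0316585.
Take logs: ln 1.0316585 / (5/12) = 0.074802, so 7.48%.

7.48%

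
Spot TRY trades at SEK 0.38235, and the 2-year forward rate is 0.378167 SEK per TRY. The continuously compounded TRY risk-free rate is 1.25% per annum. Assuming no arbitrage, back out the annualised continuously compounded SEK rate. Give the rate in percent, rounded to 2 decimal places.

0.70%

T = 2 years.
By CIP, F/S equals the SEK-to-TRY growth ratio: 0.378167/0.38235 = 0.9890598.
TRY growth factor: e^(0.0125×2) = 1.0253151.
Hence g_SEK = 1.0140979.
r = ln(1.0140979)/2 = 0.007000 → 0.70%.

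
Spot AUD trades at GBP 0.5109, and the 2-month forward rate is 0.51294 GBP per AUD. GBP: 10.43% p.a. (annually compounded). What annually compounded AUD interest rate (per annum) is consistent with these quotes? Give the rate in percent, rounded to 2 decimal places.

7.82%

T = 2/12 years.
F/S = 0.51294/0.5109 = 1.0039930 = (growth of GBP) / (growth of AUD).
GBP growth factor: (1 + 0.1043)^(2/12) = 1.0166727.
That pins the AUD growth at 1.0126293.
Annualise: 1.0126293^(12/2) − 1 = 0.078209 = 7.82%.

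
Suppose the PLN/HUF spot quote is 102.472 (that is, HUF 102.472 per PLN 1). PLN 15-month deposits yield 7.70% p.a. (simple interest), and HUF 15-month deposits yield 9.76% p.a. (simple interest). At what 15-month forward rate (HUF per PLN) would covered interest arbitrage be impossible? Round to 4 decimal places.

104.8790

T = 15/12 years.
HUF accumulates by 1 + 0.0976×15/12 = 1.122000.
PLN growth factor: 1 + 0.0770×15/12 = 1.096250.
So F = 102.472 × 1.122000 / 1.096250 = 104.878982 (HUF/PLN).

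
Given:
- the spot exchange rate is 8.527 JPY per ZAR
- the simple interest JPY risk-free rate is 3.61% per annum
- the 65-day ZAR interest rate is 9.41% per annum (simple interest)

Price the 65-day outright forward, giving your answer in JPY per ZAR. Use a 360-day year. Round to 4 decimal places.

8.4392

T = 65/360 years.
JPY growth factor: 1 + 0.0361×65/360 = 1.0065181.
ZAR accumulates by 1 + 0.0941×65/360 = 1.0169903.
Forward (JPY per ZAR) = 8.527 × 1.0065181 / 1.0169903 = 8.439195.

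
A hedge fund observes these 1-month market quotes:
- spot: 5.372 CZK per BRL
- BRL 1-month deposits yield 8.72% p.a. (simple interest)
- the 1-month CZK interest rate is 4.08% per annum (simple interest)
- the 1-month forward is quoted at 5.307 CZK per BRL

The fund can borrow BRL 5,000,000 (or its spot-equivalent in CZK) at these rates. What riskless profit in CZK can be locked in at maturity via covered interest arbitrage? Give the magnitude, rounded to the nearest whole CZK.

CZK 223,503

T = 1/12 years.
Keep in BRL, deliver into the forward: 5,000,000·1.0072666667·5.307 = CZK 26,727,821.00.
Swap to CZK now, deposit: 5,000,000·5.372·1.003400 = CZK 26,951,324.00.
The quoted forward undervalues BRL, so borrow BRL, convert to CZK at spot, deposit the CZK at 4.08%, and buy BRL forward at 5.307 to cover the loan.
Profit = 26,951,324.00 − 26,727,821.00 = CZK 223,503.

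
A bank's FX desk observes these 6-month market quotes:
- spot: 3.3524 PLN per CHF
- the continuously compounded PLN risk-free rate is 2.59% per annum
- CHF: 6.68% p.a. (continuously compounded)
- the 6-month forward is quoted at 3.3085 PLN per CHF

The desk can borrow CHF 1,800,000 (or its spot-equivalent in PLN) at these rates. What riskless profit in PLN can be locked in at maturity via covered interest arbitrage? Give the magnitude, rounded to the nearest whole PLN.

T = 6/12 years.
Keep in CHF, deliver into the forward: 1,800,000·1.033964042·3.3085 = PLN 6,157,566.06.
Swap to PLN now, deposit: 1,800,000·3.3524·1.013034214 = PLN 6,112,972.62.
The quoted forward overvalues CHF, so borrow PLN, buy CHF at spot, deposit the CHF at 6.68%, and sell the proceeds forward at 3.3085.
Profit = 6,157,566.06 − 6,112,972.62 = PLN 44,593.

PLN 44,593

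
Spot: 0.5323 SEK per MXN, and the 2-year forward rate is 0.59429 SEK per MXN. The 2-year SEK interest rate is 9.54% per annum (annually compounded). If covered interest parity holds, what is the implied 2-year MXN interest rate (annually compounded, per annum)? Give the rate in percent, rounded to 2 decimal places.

T = 2 years.
F/S = 0.59429/0.5323 = 1.1164569 = (growth of SEK) / (growth of MXN).
SEK growth factor: (1 + 0.0954)^2 = 1.1999012.
So the MXN growth factor = 1.0747403.
Annualise: 1.0747403^(1/2) − 1 = 0.036697 = 3.67%.

3.67%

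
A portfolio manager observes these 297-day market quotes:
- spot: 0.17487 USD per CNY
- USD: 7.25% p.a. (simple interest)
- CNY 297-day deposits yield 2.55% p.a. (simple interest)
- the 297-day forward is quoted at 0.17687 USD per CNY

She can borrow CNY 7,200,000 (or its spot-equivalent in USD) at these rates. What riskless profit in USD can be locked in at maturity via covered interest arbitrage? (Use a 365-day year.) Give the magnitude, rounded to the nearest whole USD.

T = 297/365 years.
Route A — deposit CNY, sell forward: 7,200,000 × 1.020749315 × 0.17687 = USD 1,299,887.51.
Route B — convert at spot, deposit USD: 7,200,000 × 0.17487 × 1.058993151 = USD 1,333,340.15.
The quoted forward undervalues CNY, so borrow CNY, convert to USD at spot, deposit the USD at 7.25%, and buy CNY forward at 0.17687 to cover the loan.
Profit = 1,333,340.15 − 1,299,887.51 = USD 33,453.

USD 33,453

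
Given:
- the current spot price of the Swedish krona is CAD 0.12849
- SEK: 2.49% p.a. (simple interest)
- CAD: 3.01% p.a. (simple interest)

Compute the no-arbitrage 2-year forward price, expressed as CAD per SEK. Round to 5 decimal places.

T = 2 years.
Growth of 1 CAD over T: 1 + 0.0301×2 = 1.060200.
SEK growth factor: 1 + 0.0249×2 = 1.049800.
Forward (CAD per SEK) = 0.12849 × 1.060200 / 1.049800 = 0.1297629.

0.12976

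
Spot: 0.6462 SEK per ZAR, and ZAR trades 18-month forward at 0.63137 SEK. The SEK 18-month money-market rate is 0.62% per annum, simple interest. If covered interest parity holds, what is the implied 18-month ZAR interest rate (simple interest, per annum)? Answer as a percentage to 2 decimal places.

T = 18/12 years.
By CIP, F/S equals the SEK-to-ZAR growth ratio: 0.63137/0.6462 = 0.9770504.
The SEK side grows by 1 + 0.0062×18/12 = 1.009300.
That pins the ZAR growth at 1.0330071.
(1.0330071 − 1)/T = 0.022005, i.e. 2.20%.

2.20%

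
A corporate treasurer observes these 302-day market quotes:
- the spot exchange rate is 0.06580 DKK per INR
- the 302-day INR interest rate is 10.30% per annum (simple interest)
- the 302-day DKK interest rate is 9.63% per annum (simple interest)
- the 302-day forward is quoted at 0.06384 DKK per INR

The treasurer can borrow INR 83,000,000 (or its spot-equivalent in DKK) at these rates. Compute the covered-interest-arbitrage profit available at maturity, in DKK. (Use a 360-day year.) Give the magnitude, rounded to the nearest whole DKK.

T = 302/360 years.
Invest the INR and cover forward: 83,000,000 × 1.086405556 × 0.06384 = DKK 5,756,558.85.
Convert at spot and invest in DKK: 83,000,000 × 0.06580 × 1.080785 = DKK 5,902,599.20.
The quoted forward undervalues INR, so borrow INR, convert to DKK at spot, deposit the DKK at 9.63%, and buy INR forward at 0.06384 to cover the loan.
The gap between the two covered legs is DKK 146,040.

DKK 146,040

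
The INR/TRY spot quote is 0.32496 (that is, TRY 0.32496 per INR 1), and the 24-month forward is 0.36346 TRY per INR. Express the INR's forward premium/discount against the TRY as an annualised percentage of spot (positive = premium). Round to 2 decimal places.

+5.92%

T = 2 years.
INR trades forward at +11.84761% vs spot over the period.
Annualise by dividing by T: 0.1184761 / 2 = 0.059238 → 5.92%.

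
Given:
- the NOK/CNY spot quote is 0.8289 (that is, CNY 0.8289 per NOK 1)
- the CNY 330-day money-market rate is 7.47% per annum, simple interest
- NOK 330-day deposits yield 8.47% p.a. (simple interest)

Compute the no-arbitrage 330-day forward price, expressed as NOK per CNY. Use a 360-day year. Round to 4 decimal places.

1.2168

T = 330/360 years.
CNY accumulates by 1 + 0.0747×330/360 = 1.068475.
NOK accumulates by 1 + 0.0847×330/360 = 1.0776417.
So F = 0.8289 × 1.068475 / 1.0776417 = 0.8218492 (CNY/NOK).
Quoted the other way: 1/0.8218492 = 1.2168 NOK per CNY.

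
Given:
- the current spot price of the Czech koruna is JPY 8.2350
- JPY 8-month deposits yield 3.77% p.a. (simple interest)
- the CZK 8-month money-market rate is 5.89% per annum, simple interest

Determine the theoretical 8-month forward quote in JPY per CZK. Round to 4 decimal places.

8.1230

T = 8/12 years.
JPY growth factor: 1 + 0.0377×8/12 = 1.0251333.
CZK accumulates by 1 + 0.0589×8/12 = 1.0392667.
CIP: F = S · (grow JPY)/(grow CZK) = 8.235 × 1.0251333/1.0392667 = 8.123009 JPY per CZK.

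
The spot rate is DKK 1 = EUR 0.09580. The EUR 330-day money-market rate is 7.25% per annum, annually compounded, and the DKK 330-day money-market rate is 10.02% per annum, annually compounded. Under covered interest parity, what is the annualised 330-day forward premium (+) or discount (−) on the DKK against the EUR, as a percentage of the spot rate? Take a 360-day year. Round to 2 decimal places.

-2.52%

T = 330/360 years.
No-arbitrage forward: 0.0958 × 1.0662626 / 1.0914797 = 0.09358668 EUR/DKK.
(F − S)/S ÷ T = (0.09358668 − 0.0958)/0.0958/(330/360) = -0.025204 → -2.52%.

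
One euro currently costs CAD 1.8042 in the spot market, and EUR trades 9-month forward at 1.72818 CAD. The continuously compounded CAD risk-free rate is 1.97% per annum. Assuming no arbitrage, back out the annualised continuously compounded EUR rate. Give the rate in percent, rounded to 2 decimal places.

7.71%

T = 9/12 years.
CIP gives F = S · g_CAD/g_EUR, so g_CAD/g_EUR = 1.72818/1.8042 = 0.9578650.
The CAD side grows by e^(0.0197×9/12) = 1.0148847.
So the EUR growth factor = 1.0595279.
Take logs: ln 1.0595279 / (9/12) = 0.077098, so 7.71%.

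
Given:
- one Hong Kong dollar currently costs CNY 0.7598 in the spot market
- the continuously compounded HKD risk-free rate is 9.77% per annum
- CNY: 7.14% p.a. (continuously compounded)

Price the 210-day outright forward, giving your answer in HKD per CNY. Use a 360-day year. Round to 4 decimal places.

T = 210/360 years.
CNY accumulates by e^(0.0714×210/360) = 1.0425295.
Growth of 1 HKD over T: e^(0.0977×210/360) = 1.058647.
CIP: F = S · (grow CNY)/(grow HKD) = 0.7598 × 1.0425295/1.058647 = 0.7482323 CNY per HKD.
Quoted the other way: 1/0.7482323 = 1.3365 HKD per CNY.

1.3365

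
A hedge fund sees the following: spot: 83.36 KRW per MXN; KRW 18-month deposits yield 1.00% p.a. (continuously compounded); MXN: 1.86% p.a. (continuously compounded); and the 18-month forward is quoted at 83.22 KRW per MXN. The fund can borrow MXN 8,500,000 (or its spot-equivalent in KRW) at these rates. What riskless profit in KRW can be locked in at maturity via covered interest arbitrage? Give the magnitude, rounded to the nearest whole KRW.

T = 18/12 years.
Invest the MXN and cover forward: 8,500,000 × 1.02829284999 × 83.22 = KRW 727,383,513.30.
Convert at spot and invest in KRW: 8,500,000 × 83.36 × 1.01511306462 = KRW 719,268,513.07.
The quoted forward overvalues MXN, so borrow KRW, buy MXN at spot, deposit the MXN at 1.86%, and sell the proceeds forward at 83.22.
Arbitrage profit = |727,383,513.30 − 719,268,513.07| = KRW 8,115,000.

KRW 8,115,000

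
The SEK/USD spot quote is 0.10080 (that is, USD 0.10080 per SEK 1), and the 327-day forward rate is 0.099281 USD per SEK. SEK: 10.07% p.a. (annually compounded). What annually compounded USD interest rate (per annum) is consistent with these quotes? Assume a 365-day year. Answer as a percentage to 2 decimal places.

8.22%

T = 327/365 years.
CIP gives F = S · g_USD/g_SEK, so g_USD/g_SEK = 0.099281/0.1008 = 0.9849306.
The SEK side grows by (1 + 0.1007)^(327/365) = 1.0897599.
So the USD growth factor = 1.0733379.
r = 1.0733379^(365/327) − 1 = 0.082202 → 8.22%.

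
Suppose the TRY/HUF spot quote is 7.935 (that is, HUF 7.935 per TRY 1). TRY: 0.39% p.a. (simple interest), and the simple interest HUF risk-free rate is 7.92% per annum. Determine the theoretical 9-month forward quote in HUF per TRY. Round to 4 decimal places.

8.3818

T = 9/12 years.
HUF accumulates by 1 + 0.0792×9/12 = 1.059400.
Growth of 1 TRY over T: 1 + 0.0039×9/12 = 1.002925.
Forward (HUF per TRY) = 7.935 × 1.059400 / 1.002925 = 8.381822.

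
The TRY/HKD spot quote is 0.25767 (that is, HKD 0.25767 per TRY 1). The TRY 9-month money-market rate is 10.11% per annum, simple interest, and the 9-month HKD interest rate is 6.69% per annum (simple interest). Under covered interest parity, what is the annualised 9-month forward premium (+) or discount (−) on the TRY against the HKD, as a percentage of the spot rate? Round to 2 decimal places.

T = 9/12 years.
No-arbitrage forward: 0.25767 × 1.050175 / 1.075825 = 0.25152659 HKD/TRY.
Annualised premium = (F − S)/S × (1/T) = (0.25152659 − 0.25767)/0.25767 ÷ (9/12) = -3.18%.

-3.18%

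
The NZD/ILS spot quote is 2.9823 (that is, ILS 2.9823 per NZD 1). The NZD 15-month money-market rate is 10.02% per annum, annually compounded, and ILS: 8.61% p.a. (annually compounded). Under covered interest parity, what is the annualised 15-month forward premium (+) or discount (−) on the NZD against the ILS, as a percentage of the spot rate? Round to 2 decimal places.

-1.28%

T = 15/12 years.
No-arbitrage forward: 2.9823 × 1.1087593 / 1.1267811 = 2.9346009 ILS/NZD.
Annualised premium = (F − S)/S × (1/T) = (2.9346009 − 2.9823)/2.9823 ÷ (15/12) = -1.28%.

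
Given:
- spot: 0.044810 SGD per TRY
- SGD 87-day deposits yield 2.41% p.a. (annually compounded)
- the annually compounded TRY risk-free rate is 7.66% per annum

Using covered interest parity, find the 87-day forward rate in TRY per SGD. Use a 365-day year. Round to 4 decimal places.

T = 87/365 years.
SGD growth factor: (1 + 0.0241)^(87/365) = 1.0056924.
TRY accumulates by (1 + 0.0766)^(87/365) = 1.01774824.
CIP: F = S · (grow SGD)/(grow TRY) = 0.04481 × 1.0056924/1.01774824 = 0.044279199 SGD per TRY.
Invert for TRY per SGD: 1 / 0.044279199 = 22.5840.

22.5840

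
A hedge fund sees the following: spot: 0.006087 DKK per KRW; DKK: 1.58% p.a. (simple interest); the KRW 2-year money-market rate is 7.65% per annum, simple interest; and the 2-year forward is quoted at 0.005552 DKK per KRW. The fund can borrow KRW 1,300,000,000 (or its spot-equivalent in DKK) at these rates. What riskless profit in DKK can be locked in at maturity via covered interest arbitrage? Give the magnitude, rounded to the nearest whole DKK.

T = 2 years.
Route A — deposit KRW, sell forward: 1,300,000,000 × 1.153000 × 0.005552 = DKK 8,321,892.80.
Route B — convert at spot, deposit DKK: 1,300,000,000 × 0.006087 × 1.031600 = DKK 8,163,153.96.
The quoted forward overvalues KRW, so borrow DKK, buy KRW at spot, deposit the KRW at 7.65%, and sell the proceeds forward at 0.005552.
Arbitrage profit = |8,321,892.80 − 8,163,153.96| = DKK 158,739.

DKK 158,739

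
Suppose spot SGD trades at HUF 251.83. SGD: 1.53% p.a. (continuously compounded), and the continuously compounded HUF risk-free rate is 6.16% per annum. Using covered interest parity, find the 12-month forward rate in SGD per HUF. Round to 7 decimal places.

0.0037913

T = 1 year.
Growth of 1 HUF over T: e^(0.0616×1) = 1.0635368.
SGD accumulates by e^(0.0153×1) = 1.0154176.
Forward (HUF per SGD) = 251.83 × 1.0635368 / 1.0154176 = 263.7639.
Invert for SGD per HUF: 1 / 263.7639 = 0.0037913.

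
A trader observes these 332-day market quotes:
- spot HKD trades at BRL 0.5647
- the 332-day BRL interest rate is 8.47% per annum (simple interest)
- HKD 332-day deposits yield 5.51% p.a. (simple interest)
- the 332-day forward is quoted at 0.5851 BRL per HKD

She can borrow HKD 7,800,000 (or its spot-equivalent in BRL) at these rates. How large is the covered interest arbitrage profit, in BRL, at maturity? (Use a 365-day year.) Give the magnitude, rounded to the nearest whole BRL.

T = 332/365 years.
Keep in HKD, deliver into the forward: 7,800,000·1.050118356·0.5851 = BRL 4,792,509.15.
Swap to BRL now, deposit: 7,800,000·0.5647·1.077042192 = BRL 4,744,004.66.
The quoted forward overvalues HKD, so borrow BRL, buy HKD at spot, deposit the HKD at 5.51%, and sell the proceeds forward at 0.5851.
Profit = 4,792,509.15 − 4,744,004.66 = BRL 48,504.

BRL 48,504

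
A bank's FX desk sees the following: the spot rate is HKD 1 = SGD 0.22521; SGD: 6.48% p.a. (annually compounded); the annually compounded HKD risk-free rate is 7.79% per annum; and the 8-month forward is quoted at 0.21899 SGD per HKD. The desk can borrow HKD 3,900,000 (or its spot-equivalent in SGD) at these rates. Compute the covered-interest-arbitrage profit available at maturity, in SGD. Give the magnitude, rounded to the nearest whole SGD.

T = 8/12 years.
Route A — deposit HKD, sell forward: 3,900,000 × 1.0512814 × 0.21899 = SGD 897,858.44.
Route B — convert at spot, deposit SGD: 3,900,000 × 0.22521 × 1.04274639 = SGD 915,863.97.
The quoted forward undervalues HKD, so borrow HKD, convert to SGD at spot, deposit the SGD at 6.48%, and buy HKD forward at 0.21899 to cover the loan.
Profit = 915,863.97 − 897,858.44 = SGD 18,006.

SGD 18,006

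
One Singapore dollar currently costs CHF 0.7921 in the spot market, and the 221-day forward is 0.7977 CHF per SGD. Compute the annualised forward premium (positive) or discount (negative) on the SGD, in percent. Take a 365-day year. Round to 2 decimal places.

+1.17%

T = 221/365 years.
(F − S)/S = (0.7977 − 0.7921)/0.7921 = 0.0070698.
Per annum: 0.0070698 / (221/365) = 0.011676 = 1.17%.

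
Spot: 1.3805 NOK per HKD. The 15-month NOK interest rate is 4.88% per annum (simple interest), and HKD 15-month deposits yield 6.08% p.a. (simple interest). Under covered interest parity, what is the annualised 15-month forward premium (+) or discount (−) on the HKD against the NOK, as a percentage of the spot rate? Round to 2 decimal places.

-1.12%

T = 15/12 years.
F = S · g_NOK/g_HKD = 1.3805 × 1.061000/1.076000 = 1.3612551.
(F − S)/S ÷ T = (1.3612551 − 1.3805)/1.3805/(15/12) = -0.011152 → -1.12%.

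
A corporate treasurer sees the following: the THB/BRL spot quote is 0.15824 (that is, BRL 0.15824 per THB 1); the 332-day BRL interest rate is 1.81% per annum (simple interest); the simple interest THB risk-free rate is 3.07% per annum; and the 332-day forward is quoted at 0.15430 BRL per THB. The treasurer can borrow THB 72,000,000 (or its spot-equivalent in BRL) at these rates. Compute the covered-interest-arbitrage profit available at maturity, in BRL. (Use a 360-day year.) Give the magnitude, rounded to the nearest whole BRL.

BRL 159,322

T = 332/360 years.
Keep in THB, deliver into the forward: 72,000,000·1.0283122222·0.15430 = BRL 11,424,137.46.
Swap to BRL now, deposit: 72,000,000·0.15824·1.0166922222 = BRL 11,583,459.16.
The quoted forward undervalues THB, so borrow THB, convert to BRL at spot, deposit the BRL at 1.81%, and buy THB forward at 0.15430 to cover the loan.
The gap between the two covered legs is BRL 159,322.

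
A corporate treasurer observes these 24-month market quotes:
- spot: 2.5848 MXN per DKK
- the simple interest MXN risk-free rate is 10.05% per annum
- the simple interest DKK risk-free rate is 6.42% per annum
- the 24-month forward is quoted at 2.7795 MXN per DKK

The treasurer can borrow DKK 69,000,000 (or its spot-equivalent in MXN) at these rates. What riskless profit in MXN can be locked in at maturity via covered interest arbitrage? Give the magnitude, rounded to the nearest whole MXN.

MXN 2,210,967

T = 2 years.
Invest the DKK and cover forward: 69,000,000 × 1.128400 × 2.7795 = MXN 216,410,758.20.
Convert at spot and invest in MXN: 69,000,000 × 2.5848 × 1.201000 = MXN 214,199,791.20.
The quoted forward overvalues DKK, so borrow MXN, buy DKK at spot, deposit the DKK at 6.42%, and sell the proceeds forward at 2.7795.
Profit = 216,410,758.20 − 214,199,791.20 = MXN 2,210,967.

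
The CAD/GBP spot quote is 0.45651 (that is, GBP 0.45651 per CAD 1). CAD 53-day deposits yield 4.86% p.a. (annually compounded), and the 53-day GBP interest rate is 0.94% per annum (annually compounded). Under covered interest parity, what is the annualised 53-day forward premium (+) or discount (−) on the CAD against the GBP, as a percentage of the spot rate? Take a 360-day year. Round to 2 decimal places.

T = 53/360 years.
F = S · g_GBP/g_CAD = 0.45651 × 1.0013784/1.007011 = 0.45395656.
(F − S)/S ÷ T = (0.45395656 − 0.45651)/0.45651/(53/360) = -0.037993 → -3.80%.

-3.80%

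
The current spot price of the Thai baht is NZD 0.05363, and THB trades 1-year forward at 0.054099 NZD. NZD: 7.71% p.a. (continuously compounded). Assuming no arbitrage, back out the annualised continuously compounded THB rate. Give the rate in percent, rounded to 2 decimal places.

T = 1 year.
F/S = 0.054099/0.05363 = 1.0087451 = (growth of NZD) / (growth of THB).
NZD growth factor: e^(0.0771×1) = 1.0801501.
That pins the THB growth at 1.070786.
Take logs: ln 1.070786 / 1 = 0.068393, so 6.84%.

6.84%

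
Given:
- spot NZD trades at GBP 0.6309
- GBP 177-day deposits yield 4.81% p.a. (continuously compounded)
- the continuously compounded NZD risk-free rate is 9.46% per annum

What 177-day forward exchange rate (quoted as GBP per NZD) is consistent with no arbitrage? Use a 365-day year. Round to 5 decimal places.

0.61683

T = 177/365 years.
Growth of 1 GBP over T: e^(0.0481×177/365) = 1.0235994.
NZD growth factor: e^(0.0946×177/365) = 1.046943.
CIP: F = S · (grow GBP)/(grow NZD) = 0.6309 × 1.0235994/1.046943 = 0.6168329 GBP per NZD.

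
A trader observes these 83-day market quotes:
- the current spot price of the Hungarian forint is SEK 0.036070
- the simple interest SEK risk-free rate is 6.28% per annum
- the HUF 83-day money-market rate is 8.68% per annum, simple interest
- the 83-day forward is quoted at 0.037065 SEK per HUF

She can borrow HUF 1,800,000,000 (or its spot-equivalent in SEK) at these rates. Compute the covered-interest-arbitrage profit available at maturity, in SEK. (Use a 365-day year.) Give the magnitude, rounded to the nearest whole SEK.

SEK 2,180,687

T = 83/365 years.
Invest the HUF and cover forward: 1,800,000,000 × 1.0197380822 × 0.037065 = SEK 68,033,865.63.
Convert at spot and invest in SEK: 1,800,000,000 × 0.036070 × 1.0142805479 = SEK 65,853,178.85.
The quoted forward overvalues HUF, so borrow SEK, buy HUF at spot, deposit the HUF at 8.68%, and sell the proceeds forward at 0.037065.
Arbitrage profit = |68,033,865.63 − 65,853,178.85| = SEK 2,180,687.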